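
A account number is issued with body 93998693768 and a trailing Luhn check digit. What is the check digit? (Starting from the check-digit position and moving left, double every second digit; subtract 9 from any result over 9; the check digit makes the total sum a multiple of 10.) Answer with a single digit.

Partial digits right→left: 8 6 7 3 9 6 8 9 9 3 9
Double every second digit counting from the check-digit position (so the 1st, 3rd, 5th, ... of the partial from the right).
  doubled (with −9 where >9): 7 5 9 7 9 9 → sum 46
  kept as-is: 6 3 6 9 3 → sum 27
Total = 46 + 27 = 73.
Check digit = (10 − (73 mod 10)) mod 10 = 7.

7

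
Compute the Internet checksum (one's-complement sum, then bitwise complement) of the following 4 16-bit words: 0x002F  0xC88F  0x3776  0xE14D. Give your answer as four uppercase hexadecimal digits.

1E7D

One's-complement addition (fold any carry out of bit 15 back into bit 0):
  0x002F + 0xC88F = 0x0C8BE
  0xC8BE + 0x3776 = 0x10034 → wrap carry → 0x0035
  0x0035 + 0xE14D = 0x0E182
One's-complement sum = 0xE182.
Checksum = ~0xE182 & 0xFFFF = 0x1E7D.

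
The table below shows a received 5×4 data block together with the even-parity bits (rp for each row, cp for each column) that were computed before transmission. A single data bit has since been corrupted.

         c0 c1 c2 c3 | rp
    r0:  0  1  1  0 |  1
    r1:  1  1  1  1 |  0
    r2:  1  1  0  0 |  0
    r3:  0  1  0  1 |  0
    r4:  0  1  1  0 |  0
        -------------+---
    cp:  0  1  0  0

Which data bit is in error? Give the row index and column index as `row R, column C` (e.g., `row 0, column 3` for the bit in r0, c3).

row 0, column 2

Recompute each row's even parity and compare to rp:
  r0: data parity 0, sent rp 1 → mismatch
  r1: data parity 0, sent rp 0 → ok
  r2: data parity 0, sent rp 0 → ok
  r3: data parity 0, sent rp 0 → ok
  r4: data parity 0, sent rp 0 → ok
Recompute each column's even parity and compare to cp:
  c0: data parity 0, sent cp 0 → ok
  c1: data parity 1, sent cp 1 → ok
  c2: data parity 1, sent cp 0 → mismatch
  c3: data parity 0, sent cp 0 → ok
Exactly one row (r0) and one column (c2) fail → the flipped bit is at their intersection.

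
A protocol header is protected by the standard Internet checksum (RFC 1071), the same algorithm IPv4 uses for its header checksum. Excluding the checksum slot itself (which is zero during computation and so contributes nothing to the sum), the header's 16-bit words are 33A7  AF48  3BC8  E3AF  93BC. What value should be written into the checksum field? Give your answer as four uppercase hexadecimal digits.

One's-complement addition (fold any carry out of bit 15 back into bit 0):
  0x33A7 + 0xAF48 = 0x0E2EF
  0xE2EF + 0x3BC8 = 0x11EB7 → wrap carry → 0x1EB8
  0x1EB8 + 0xE3AF = 0x10267 → wrap carry → 0x0268
  0x0268 + 0x93BC = 0x09624
One's-complement sum = 0x9624.
Checksum = ~0x9624 & 0xFFFF = 0x69DB.

69DB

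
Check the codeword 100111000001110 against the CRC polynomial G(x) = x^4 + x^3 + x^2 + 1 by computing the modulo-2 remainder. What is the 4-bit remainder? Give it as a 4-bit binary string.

Modulo-2 division of 100111000001110 by 11101:
  pos 0: 10011 XOR 11101 = 01110
  pos 1: 11101 XOR 11101 = 00000
Remainder = 1110 (nonzero — an error is detected).

1110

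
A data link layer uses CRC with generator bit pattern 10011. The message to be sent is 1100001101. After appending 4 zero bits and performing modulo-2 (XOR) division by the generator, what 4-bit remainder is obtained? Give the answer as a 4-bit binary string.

Append 4 zeros: 11000011010000. Divide by 10011 (XOR where the leading bit is 1):
  pos 0: 11000 XOR 10011 = 01011
  pos 1: 10110 XOR 10011 = 00101
  pos 3: 10111 XOR 10011 = 00100
  pos 5: 10001 XOR 10011 = 00010
  pos 8: 10000 XOR 10011 = 00011
Remainder (last 4 bits) = 0110. This is the CRC / FCS.

0110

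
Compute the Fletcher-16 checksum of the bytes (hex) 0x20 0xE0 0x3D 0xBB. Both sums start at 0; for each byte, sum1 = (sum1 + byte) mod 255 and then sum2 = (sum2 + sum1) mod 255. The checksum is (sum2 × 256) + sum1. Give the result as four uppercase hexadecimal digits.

Running sums (mod 255):
  after byte 0 (0x20): sum1=32, sum2=32
  after byte 1 (0xE0): sum1=1, sum2=33
  after byte 2 (0x3D): sum1=62, sum2=95
  after byte 3 (0xBB): sum1=249, sum2=89
Checksum = sum2·256 + sum1 = 89·256 + 249 = 23033 = 0x59F9.

59F9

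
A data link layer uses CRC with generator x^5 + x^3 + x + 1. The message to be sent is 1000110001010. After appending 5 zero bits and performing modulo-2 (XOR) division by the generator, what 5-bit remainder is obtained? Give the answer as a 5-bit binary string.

Append 5 zeros: 100011000101000000. Divide by 101011 (XOR where the leading bit is 1):
  pos 0: 100011 XOR 101011 = 001000
  pos 2: 100000 XOR 101011 = 001011
  pos 4: 101101 XOR 101011 = 000110
  pos 7: 110010 XOR 101011 = 011001
  pos 8: 110010 XOR 101011 = 011001
  pos 9: 110010 XOR 101011 = 011001
  pos 10: 110010 XOR 101011 = 011001
  pos 11: 110010 XOR 101011 = 011001
  pos 12: 110010 XOR 101011 = 011001
Remainder (last 5 bits) = 11001. This is the CRC / FCS.

11001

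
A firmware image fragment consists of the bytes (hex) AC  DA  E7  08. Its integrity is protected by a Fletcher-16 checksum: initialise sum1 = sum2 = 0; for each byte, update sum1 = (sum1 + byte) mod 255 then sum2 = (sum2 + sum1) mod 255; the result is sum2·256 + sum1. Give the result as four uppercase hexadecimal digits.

Running sums (mod 255):
  after byte 0 (AC): sum1=172, sum2=172
  after byte 1 (DA): sum1=135, sum2=52
  after byte 2 (E7): sum1=111, sum2=163
  after byte 3 (08): sum1=119, sum2=27
Checksum = sum2·256 + sum1 = 27·256 + 119 = 7031 = 0x1B77.

1B77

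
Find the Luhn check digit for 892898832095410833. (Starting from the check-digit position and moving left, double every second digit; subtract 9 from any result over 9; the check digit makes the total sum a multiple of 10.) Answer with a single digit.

0

Partial digits right→left: 3 3 8 0 1 4 5 9 0 2 3 8 8 9 8 2 9 8
Double every second digit counting from the check-digit position (so the 1st, 3rd, 5th, ... of the partial from the right).
  doubled (with −9 where >9): 6 7 2 1 0 6 7 7 9 → sum 45
  kept as-is: 3 0 4 9 2 8 9 2 8 → sum 45
Total = 45 + 45 = 90.
Check digit = (10 − (90 mod 10)) mod 10 = 0.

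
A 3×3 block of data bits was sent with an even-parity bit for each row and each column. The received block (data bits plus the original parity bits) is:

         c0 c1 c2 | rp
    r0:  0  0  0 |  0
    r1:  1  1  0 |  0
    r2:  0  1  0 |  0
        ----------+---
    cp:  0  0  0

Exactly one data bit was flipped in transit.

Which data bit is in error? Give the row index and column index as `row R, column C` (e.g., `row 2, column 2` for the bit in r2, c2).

Recompute each row's even parity and compare to rp:
  r0: data parity 0, sent rp 0 → ok
  r1: data parity 0, sent rp 0 → ok
  r2: data parity 1, sent rp 0 → mismatch
Recompute each column's even parity and compare to cp:
  c0: data parity 1, sent cp 0 → mismatch
  c1: data parity 0, sent cp 0 → ok
  c2: data parity 0, sent cp 0 → ok
Exactly one row (r2) and one column (c0) fail → the flipped bit is at their intersection.

row 2, column 0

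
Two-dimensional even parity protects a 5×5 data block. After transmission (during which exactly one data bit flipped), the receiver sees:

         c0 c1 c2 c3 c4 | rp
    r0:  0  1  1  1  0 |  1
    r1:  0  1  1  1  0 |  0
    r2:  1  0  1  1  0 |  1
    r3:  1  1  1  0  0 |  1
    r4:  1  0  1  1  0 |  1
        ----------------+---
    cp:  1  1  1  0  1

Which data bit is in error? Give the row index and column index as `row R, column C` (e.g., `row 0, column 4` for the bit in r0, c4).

Recompute each row's even parity and compare to rp:
  r0: data parity 1, sent rp 1 → ok
  r1: data parity 1, sent rp 0 → mismatch
  r2: data parity 1, sent rp 1 → ok
  r3: data parity 1, sent rp 1 → ok
  r4: data parity 1, sent rp 1 → ok
Recompute each column's even parity and compare to cp:
  c0: data parity 1, sent cp 1 → ok
  c1: data parity 1, sent cp 1 → ok
  c2: data parity 1, sent cp 1 → ok
  c3: data parity 0, sent cp 0 → ok
  c4: data parity 0, sent cp 1 → mismatch
Exactly one row (r1) and one column (c4) fail → the flipped bit is at their intersection.

row 1, column 4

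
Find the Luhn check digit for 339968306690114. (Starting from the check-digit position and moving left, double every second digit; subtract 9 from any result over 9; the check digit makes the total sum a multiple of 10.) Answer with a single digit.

Partial digits right→left: 4 1 1 0 9 6 6 0 3 8 6 9 9 3 3
Double every second digit counting from the check-digit position (so the 1st, 3rd, 5th, ... of the partial from the right).
  doubled (with −9 where >9): 8 2 9 3 6 3 9 6 → sum 46
  kept as-is: 1 0 6 0 8 9 3 → sum 27
Total = 46 + 27 = 73.
Check digit = (10 − (73 mod 10)) mod 10 = 7.

7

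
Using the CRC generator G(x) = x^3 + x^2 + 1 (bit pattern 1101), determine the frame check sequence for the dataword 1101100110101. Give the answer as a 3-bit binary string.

Append 3 zeros: 1101100110101000. Divide by 1101 (XOR where the leading bit is 1):
  pos 0: 1101 XOR 1101 = 0000
  pos 4: 1001 XOR 1101 = 0100
  pos 5: 1001 XOR 1101 = 0100
  pos 6: 1000 XOR 1101 = 0101
  pos 7: 1011 XOR 1101 = 0110
  pos 8: 1100 XOR 1101 = 0001
  pos 11: 1100 XOR 1101 = 0001
Remainder (last 3 bits) = 010. This is the CRC / FCS.

010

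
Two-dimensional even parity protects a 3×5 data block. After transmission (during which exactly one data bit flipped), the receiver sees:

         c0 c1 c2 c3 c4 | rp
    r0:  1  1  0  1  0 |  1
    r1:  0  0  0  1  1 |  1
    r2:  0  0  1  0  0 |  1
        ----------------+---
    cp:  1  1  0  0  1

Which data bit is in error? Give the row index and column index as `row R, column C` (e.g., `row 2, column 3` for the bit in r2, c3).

Recompute each row's even parity and compare to rp:
  r0: data parity 1, sent rp 1 → ok
  r1: data parity 0, sent rp 1 → mismatch
  r2: data parity 1, sent rp 1 → ok
Recompute each column's even parity and compare to cp:
  c0: data parity 1, sent cp 1 → ok
  c1: data parity 1, sent cp 1 → ok
  c2: data parity 1, sent cp 0 → mismatch
  c3: data parity 0, sent cp 0 → ok
  c4: data parity 1, sent cp 1 → ok
Exactly one row (r1) and one column (c2) fail → the flipped bit is at their intersection.

row 1, column 2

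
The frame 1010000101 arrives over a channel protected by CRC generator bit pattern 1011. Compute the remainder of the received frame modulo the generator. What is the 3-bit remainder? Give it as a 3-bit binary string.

000

Modulo-2 division of 1010000101 by 1011:
  pos 0: 1010 XOR 1011 = 0001
  pos 3: 1000 XOR 1011 = 0011
  pos 5: 1110 XOR 1011 = 0101
  pos 6: 1011 XOR 1011 = 0000
Remainder = 000 (zero — the frame passes the CRC check).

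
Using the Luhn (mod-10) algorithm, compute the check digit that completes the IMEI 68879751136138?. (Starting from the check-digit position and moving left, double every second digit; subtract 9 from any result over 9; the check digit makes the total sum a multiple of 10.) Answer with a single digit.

Partial digits right→left: 8 3 1 6 3 1 1 5 7 9 7 8 8 6
Double every second digit counting from the check-digit position (so the 1st, 3rd, 5th, ... of the partial from the right).
  doubled (with −9 where >9): 7 2 6 2 5 5 7 → sum 34
  kept as-is: 3 6 1 5 9 8 6 → sum 38
Total = 34 + 38 = 72.
Check digit = (10 − (72 mod 10)) mod 10 = 8.

8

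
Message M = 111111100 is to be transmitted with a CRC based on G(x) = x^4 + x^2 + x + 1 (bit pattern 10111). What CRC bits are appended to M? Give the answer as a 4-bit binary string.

1101

Append 4 zeros: 1111111000000. Divide by 10111 (XOR where the leading bit is 1):
  pos 0: 11111 XOR 10111 = 01000
  pos 1: 10001 XOR 10111 = 00110
  pos 3: 11010 XOR 10111 = 01101
  pos 4: 11010 XOR 10111 = 01101
  pos 5: 11010 XOR 10111 = 01101
  pos 6: 11010 XOR 10111 = 01101
  pos 7: 11010 XOR 10111 = 01101
  pos 8: 11010 XOR 10111 = 01101
Remainder (last 4 bits) = 1101. This is the CRC / FCS.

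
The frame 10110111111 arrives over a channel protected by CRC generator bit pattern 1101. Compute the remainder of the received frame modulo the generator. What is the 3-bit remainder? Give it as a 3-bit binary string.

000

Modulo-2 division of 10110111111 by 1101:
  pos 0: 1011 XOR 1101 = 0110
  pos 1: 1100 XOR 1101 = 0001
  pos 4: 1111 XOR 1101 = 0010
  pos 6: 1011 XOR 1101 = 0110
  pos 7: 1101 XOR 1101 = 0000
Remainder = 000 (zero — the frame passes the CRC check).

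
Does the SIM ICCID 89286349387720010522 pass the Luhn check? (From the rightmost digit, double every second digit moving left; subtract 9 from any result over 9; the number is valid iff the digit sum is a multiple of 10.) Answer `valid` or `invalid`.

From the right, keep odd positions and double even positions (subtract 9 from any doubled value over 9):
  doubled (positions 2,4,...): 4 0 0 4 5 6 8 3 4 7 → sum 41
  kept (positions 1,3,...): 2 5 1 0 7 8 9 3 8 9 → sum 52
Total = 93.
93 mod 10 = 3, so the number is invalid.

invalid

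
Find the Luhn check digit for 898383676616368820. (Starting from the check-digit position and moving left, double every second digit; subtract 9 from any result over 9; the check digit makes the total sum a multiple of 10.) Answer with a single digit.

Partial digits right→left: 0 2 8 8 6 3 6 1 6 6 7 6 3 8 3 8 9 8
Double every second digit counting from the check-digit position (so the 1st, 3rd, 5th, ... of the partial from the right).
  doubled (with −9 where >9): 0 7 3 3 3 5 6 6 9 → sum 42
  kept as-is: 2 8 3 1 6 6 8 8 8 → sum 50
Total = 42 + 50 = 92.
Check digit = (10 − (92 mod 10)) mod 10 = 8.

8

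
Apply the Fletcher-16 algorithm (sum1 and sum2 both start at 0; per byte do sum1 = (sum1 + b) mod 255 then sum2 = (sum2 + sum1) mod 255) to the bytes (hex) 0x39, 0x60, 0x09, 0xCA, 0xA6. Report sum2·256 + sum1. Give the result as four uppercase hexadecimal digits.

Running sums (mod 255):
  after byte 0 (0x39): sum1=57, sum2=57
  after byte 1 (0x60): sum1=153, sum2=210
  after byte 2 (0x09): sum1=162, sum2=117
  after byte 3 (0xCA): sum1=109, sum2=226
  after byte 4 (0xA6): sum1=20, sum2=246
Checksum = sum2·256 + sum1 = 246·256 + 20 = 62996 = 0xF614.

F614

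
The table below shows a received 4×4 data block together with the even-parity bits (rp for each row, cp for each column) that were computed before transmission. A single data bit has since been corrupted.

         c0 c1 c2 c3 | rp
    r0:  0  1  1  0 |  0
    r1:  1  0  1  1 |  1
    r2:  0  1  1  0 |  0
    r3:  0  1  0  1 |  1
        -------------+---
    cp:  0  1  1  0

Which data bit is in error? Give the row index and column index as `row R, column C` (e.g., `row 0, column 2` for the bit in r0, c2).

row 3, column 0

Recompute each row's even parity and compare to rp:
  r0: data parity 0, sent rp 0 → ok
  r1: data parity 1, sent rp 1 → ok
  r2: data parity 0, sent rp 0 → ok
  r3: data parity 0, sent rp 1 → mismatch
Recompute each column's even parity and compare to cp:
  c0: data parity 1, sent cp 0 → mismatch
  c1: data parity 1, sent cp 1 → ok
  c2: data parity 1, sent cp 1 → ok
  c3: data parity 0, sent cp 0 → ok
Exactly one row (r3) and one column (c0) fail → the flipped bit is at their intersection.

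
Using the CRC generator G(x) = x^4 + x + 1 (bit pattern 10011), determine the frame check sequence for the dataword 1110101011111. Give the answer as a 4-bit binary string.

0101

Append 4 zeros: 11101010111110000. Divide by 10011 (XOR where the leading bit is 1):
  pos 0: 11101 XOR 10011 = 01110
  pos 1: 11100 XOR 10011 = 01111
  pos 2: 11111 XOR 10011 = 01100
  pos 3: 11000 XOR 10011 = 01011
  pos 4: 10111 XOR 10011 = 00100
  pos 6: 10011 XOR 10011 = 00000
  pos 11: 11000 XOR 10011 = 01011
  pos 12: 10110 XOR 10011 = 00101
Remainder (last 4 bits) = 0101. This is the CRC / FCS.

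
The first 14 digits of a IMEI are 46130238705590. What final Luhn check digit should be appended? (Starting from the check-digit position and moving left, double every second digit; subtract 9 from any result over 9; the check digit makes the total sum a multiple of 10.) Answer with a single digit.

0

Partial digits right→left: 0 9 5 5 0 7 8 3 2 0 3 1 6 4
Double every second digit counting from the check-digit position (so the 1st, 3rd, 5th, ... of the partial from the right).
  doubled (with −9 where >9): 0 1 0 7 4 6 3 → sum 21
  kept as-is: 9 5 7 3 0 1 4 → sum 29
Total = 21 + 29 = 50.
Check digit = (10 − (50 mod 10)) mod 10 = 0.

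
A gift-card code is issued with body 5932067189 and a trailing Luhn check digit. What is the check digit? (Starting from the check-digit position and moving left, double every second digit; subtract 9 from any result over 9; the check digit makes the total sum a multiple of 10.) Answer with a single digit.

0

Partial digits right→left: 9 8 1 7 6 0 2 3 9 5
Double every second digit counting from the check-digit position (so the 1st, 3rd, 5th, ... of the partial from the right).
  doubled (with −9 where >9): 9 2 3 4 9 → sum 27
  kept as-is: 8 7 0 3 5 → sum 23
Total = 27 + 23 = 50.
Check digit = (10 − (50 mod 10)) mod 10 = 0.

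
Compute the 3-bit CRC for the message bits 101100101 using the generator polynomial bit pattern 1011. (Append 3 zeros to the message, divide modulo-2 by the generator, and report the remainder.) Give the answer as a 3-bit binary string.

100

Append 3 zeros: 101100101000. Divide by 1011 (XOR where the leading bit is 1):
  pos 0: 1011 XOR 1011 = 0000
  pos 6: 1010 XOR 1011 = 0001
Remainder (last 3 bits) = 100. This is the CRC / FCS.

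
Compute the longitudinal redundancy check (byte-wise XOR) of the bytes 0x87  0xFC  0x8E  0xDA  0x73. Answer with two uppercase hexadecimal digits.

XOR the bytes together:
  start with 0x87
  0x87 ⊕ 0xFC = 0x7B
  0x7B ⊕ 0x8E = 0xF5
  0xF5 ⊕ 0xDA = 0x2F
  0x2F ⊕ 0x73 = 0x5C

5C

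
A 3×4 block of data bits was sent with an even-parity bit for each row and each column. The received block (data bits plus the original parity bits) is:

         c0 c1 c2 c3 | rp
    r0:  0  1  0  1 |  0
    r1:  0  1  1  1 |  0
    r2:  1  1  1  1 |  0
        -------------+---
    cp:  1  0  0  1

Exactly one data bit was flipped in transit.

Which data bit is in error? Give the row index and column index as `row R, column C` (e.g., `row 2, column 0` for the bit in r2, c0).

Recompute each row's even parity and compare to rp:
  r0: data parity 0, sent rp 0 → ok
  r1: data parity 1, sent rp 0 → mismatch
  r2: data parity 0, sent rp 0 → ok
Recompute each column's even parity and compare to cp:
  c0: data parity 1, sent cp 1 → ok
  c1: data parity 1, sent cp 0 → mismatch
  c2: data parity 0, sent cp 0 → ok
  c3: data parity 1, sent cp 1 → ok
Exactly one row (r1) and one column (c1) fail → the flipped bit is at their intersection.

row 1, column 1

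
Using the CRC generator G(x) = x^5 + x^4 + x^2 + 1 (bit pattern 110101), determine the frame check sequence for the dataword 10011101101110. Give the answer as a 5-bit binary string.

Append 5 zeros: 1001110110111000000. Divide by 110101 (XOR where the leading bit is 1):
  pos 0: 100111 XOR 110101 = 010010
  pos 1: 100100 XOR 110101 = 010001
  pos 2: 100011 XOR 110101 = 010110
  pos 3: 101101 XOR 110101 = 011000
  pos 4: 110000 XOR 110101 = 000101
  pos 7: 101111 XOR 110101 = 011010
  pos 8: 110100 XOR 110101 = 000001
  pos 13: 100000 XOR 110101 = 010101
Remainder (last 5 bits) = 10101. This is the CRC / FCS.

10101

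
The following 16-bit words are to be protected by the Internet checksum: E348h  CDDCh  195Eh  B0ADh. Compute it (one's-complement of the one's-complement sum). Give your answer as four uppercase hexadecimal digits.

84CE

One's-complement addition (fold any carry out of bit 15 back into bit 0):
  0xE348 + 0xCDDC = 0x1B124 → wrap carry → 0xB125
  0xB125 + 0x195E = 0x0CA83
  0xCA83 + 0xB0AD = 0x17B30 → wrap carry → 0x7B31
One's-complement sum = 0x7B31.
Checksum = ~0x7B31 & 0xFFFF = 0x84CE.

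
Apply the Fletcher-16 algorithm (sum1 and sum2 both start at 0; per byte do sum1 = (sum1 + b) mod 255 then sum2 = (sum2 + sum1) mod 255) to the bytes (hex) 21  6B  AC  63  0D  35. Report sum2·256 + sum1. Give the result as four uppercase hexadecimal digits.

Running sums (mod 255):
  after byte 0 (21): sum1=33, sum2=33
  after byte 1 (6B): sum1=140, sum2=173
  after byte 2 (AC): sum1=57, sum2=230
  after byte 3 (63): sum1=156, sum2=131
  after byte 4 (0D): sum1=169, sum2=45
  after byte 5 (35): sum1=222, sum2=12
Checksum = sum2·256 + sum1 = 12·256 + 222 = 3294 = 0x0CDE.

0CDE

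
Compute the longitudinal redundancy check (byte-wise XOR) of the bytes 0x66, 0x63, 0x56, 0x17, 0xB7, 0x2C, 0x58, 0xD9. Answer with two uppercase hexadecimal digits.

5E

XOR the bytes together:
  start with 0x66
  0x66 ⊕ 0x63 = 0x05
  0x05 ⊕ 0x56 = 0x53
  0x53 ⊕ 0x17 = 0x44
  0x44 ⊕ 0xB7 = 0xF3
  0xF3 ⊕ 0x2C = 0xDF
  0xDF ⊕ 0x58 = 0x87
  0x87 ⊕ 0xD9 = 0x5E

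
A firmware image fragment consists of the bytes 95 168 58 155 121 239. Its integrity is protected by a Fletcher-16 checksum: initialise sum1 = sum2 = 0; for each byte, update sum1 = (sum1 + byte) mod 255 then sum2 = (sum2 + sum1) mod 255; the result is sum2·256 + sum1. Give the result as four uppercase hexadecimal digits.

2647

Running sums (mod 255):
  after byte 0 (95): sum1=95, sum2=95
  after byte 1 (168): sum1=8, sum2=103
  after byte 2 (58): sum1=66, sum2=169
  after byte 3 (155): sum1=221, sum2=135
  after byte 4 (121): sum1=87, sum2=222
  after byte 5 (239): sum1=71, sum2=38
Checksum = sum2·256 + sum1 = 38·256 + 71 = 9799 = 0x2647.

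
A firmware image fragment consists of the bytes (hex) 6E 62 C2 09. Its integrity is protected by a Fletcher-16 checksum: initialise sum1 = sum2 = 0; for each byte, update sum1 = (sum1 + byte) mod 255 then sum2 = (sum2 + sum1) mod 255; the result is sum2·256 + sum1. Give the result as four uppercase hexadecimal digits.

6F9C

Running sums (mod 255):
  after byte 0 (6E): sum1=110, sum2=110
  after byte 1 (62): sum1=208, sum2=63
  after byte 2 (C2): sum1=147, sum2=210
  after byte 3 (09): sum1=156, sum2=111
Checksum = sum2·256 + sum1 = 111·256 + 156 = 28572 = 0x6F9C.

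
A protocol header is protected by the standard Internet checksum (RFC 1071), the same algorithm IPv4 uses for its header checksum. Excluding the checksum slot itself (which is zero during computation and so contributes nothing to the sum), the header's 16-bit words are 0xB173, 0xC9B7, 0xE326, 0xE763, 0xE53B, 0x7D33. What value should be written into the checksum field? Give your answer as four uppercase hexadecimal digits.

One's-complement addition (fold any carry out of bit 15 back into bit 0):
  0xB173 + 0xC9B7 = 0x17B2A → wrap carry → 0x7B2B
  0x7B2B + 0xE326 = 0x15E51 → wrap carry → 0x5E52
  0x5E52 + 0xE763 = 0x145B5 → wrap carry → 0x45B6
  0x45B6 + 0xE53B = 0x12AF1 → wrap carry → 0x2AF2
  0x2AF2 + 0x7D33 = 0x0A825
One's-complement sum = 0xA825.
Checksum = ~0xA825 & 0xFFFF = 0x57DA.

57DA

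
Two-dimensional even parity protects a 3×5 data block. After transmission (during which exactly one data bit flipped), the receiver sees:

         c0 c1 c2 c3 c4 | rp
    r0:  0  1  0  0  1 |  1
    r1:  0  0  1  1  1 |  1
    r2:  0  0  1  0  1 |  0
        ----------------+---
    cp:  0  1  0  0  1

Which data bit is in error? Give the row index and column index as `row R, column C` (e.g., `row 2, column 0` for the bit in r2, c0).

Recompute each row's even parity and compare to rp:
  r0: data parity 0, sent rp 1 → mismatch
  r1: data parity 1, sent rp 1 → ok
  r2: data parity 0, sent rp 0 → ok
Recompute each column's even parity and compare to cp:
  c0: data parity 0, sent cp 0 → ok
  c1: data parity 1, sent cp 1 → ok
  c2: data parity 0, sent cp 0 → ok
  c3: data parity 1, sent cp 0 → mismatch
  c4: data parity 1, sent cp 1 → ok
Exactly one row (r0) and one column (c3) fail → the flipped bit is at their intersection.

row 0, column 3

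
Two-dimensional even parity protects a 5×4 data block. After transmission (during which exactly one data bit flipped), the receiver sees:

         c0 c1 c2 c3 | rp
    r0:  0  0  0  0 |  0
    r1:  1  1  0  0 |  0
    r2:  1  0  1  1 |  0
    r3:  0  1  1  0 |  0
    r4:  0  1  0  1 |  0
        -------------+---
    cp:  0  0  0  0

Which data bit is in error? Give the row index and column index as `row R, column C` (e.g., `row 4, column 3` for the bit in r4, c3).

Recompute each row's even parity and compare to rp:
  r0: data parity 0, sent rp 0 → ok
  r1: data parity 0, sent rp 0 → ok
  r2: data parity 1, sent rp 0 → mismatch
  r3: data parity 0, sent rp 0 → ok
  r4: data parity 0, sent rp 0 → ok
Recompute each column's even parity and compare to cp:
  c0: data parity 0, sent cp 0 → ok
  c1: data parity 1, sent cp 0 → mismatch
  c2: data parity 0, sent cp 0 → ok
  c3: data parity 0, sent cp 0 → ok
Exactly one row (r2) and one column (c1) fail → the flipped bit is at their intersection.

row 2, column 1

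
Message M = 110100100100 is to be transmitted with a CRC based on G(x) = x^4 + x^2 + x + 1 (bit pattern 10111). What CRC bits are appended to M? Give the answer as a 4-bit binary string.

0010

Append 4 zeros: 1101001001000000. Divide by 10111 (XOR where the leading bit is 1):
  pos 0: 11010 XOR 10111 = 01101
  pos 1: 11010 XOR 10111 = 01101
  pos 2: 11011 XOR 10111 = 01100
  pos 3: 11000 XOR 10111 = 01111
  pos 4: 11110 XOR 10111 = 01001
  pos 5: 10011 XOR 10111 = 00100
  pos 7: 10000 XOR 10111 = 00111
  pos 9: 11100 XOR 10111 = 01011
  pos 10: 10110 XOR 10111 = 00001
Remainder (last 4 bits) = 0010. This is the CRC / FCS.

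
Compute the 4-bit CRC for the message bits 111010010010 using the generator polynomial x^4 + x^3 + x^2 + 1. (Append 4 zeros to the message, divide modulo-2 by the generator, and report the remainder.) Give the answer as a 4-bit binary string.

Append 4 zeros: 1110100100100000. Divide by 11101 (XOR where the leading bit is 1):
  pos 0: 11101 XOR 11101 = 00000
  pos 7: 10010 XOR 11101 = 01111
  pos 8: 11110 XOR 11101 = 00011
  pos 11: 11000 XOR 11101 = 00101
Remainder (last 4 bits) = 0101. This is the CRC / FCS.

0101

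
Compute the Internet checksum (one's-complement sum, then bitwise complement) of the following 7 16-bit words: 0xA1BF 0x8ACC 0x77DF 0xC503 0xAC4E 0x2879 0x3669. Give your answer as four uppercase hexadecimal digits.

8B5F

One's-complement addition (fold any carry out of bit 15 back into bit 0):
  0xA1BF + 0x8ACC = 0x12C8B → wrap carry → 0x2C8C
  0x2C8C + 0x77DF = 0x0A46B
  0xA46B + 0xC503 = 0x1696E → wrap carry → 0x696F
  0x696F + 0xAC4E = 0x115BD → wrap carry → 0x15BE
  0x15BE + 0x2879 = 0x03E37
  0x3E37 + 0x3669 = 0x074A0
One's-complement sum = 0x74A0.
Checksum = ~0x74A0 & 0xFFFF = 0x8B5F.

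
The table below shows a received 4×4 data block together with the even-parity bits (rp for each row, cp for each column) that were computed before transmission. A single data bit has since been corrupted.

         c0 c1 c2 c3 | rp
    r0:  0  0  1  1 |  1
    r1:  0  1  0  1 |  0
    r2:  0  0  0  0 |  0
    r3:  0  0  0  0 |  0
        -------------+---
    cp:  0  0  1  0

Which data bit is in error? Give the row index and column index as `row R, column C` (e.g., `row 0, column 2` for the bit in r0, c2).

Recompute each row's even parity and compare to rp:
  r0: data parity 0, sent rp 1 → mismatch
  r1: data parity 0, sent rp 0 → ok
  r2: data parity 0, sent rp 0 → ok
  r3: data parity 0, sent rp 0 → ok
Recompute each column's even parity and compare to cp:
  c0: data parity 0, sent cp 0 → ok
  c1: data parity 1, sent cp 0 → mismatch
  c2: data parity 1, sent cp 1 → ok
  c3: data parity 0, sent cp 0 → ok
Exactly one row (r0) and one column (c1) fail → the flipped bit is at their intersection.

row 0, column 1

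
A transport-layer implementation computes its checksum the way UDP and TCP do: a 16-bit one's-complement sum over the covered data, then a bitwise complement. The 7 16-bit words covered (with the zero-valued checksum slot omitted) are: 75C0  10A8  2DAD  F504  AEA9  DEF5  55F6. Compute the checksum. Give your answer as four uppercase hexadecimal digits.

734F

One's-complement addition (fold any carry out of bit 15 back into bit 0):
  0x75C0 + 0x10A8 = 0x08668
  0x8668 + 0x2DAD = 0x0B415
  0xB415 + 0xF504 = 0x1A919 → wrap carry → 0xA91A
  0xA91A + 0xAEA9 = 0x157C3 → wrap carry → 0x57C4
  0x57C4 + 0xDEF5 = 0x136B9 → wrap carry → 0x36BA
  0x36BA + 0x55F6 = 0x08CB0
One's-complement sum = 0x8CB0.
Checksum = ~0x8CB0 & 0xFFFF = 0x734F.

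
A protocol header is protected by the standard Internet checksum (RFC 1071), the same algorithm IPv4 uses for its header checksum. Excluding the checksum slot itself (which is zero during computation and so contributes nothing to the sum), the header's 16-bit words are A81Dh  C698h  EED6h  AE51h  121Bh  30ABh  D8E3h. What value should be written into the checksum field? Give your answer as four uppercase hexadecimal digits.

One's-complement addition (fold any carry out of bit 15 back into bit 0):
  0xA81D + 0xC698 = 0x16EB5 → wrap carry → 0x6EB6
  0x6EB6 + 0xEED6 = 0x15D8C → wrap carry → 0x5D8D
  0x5D8D + 0xAE51 = 0x10BDE → wrap carry → 0x0BDF
  0x0BDF + 0x121B = 0x01DFA
  0x1DFA + 0x30AB = 0x04EA5
  0x4EA5 + 0xD8E3 = 0x12788 → wrap carry → 0x2789
One's-complement sum = 0x2789.
Checksum = ~0x2789 & 0xFFFF = 0xD876.

D876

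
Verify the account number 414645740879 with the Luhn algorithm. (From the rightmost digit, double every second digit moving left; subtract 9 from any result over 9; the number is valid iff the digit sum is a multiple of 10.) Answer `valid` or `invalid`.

From the right, keep odd positions and double even positions (subtract 9 from any doubled value over 9):
  doubled (positions 2,4,...): 5 0 5 8 8 8 → sum 34
  kept (positions 1,3,...): 9 8 4 5 6 1 → sum 33
Total = 67.
67 mod 10 = 7, so the number is invalid.

invalid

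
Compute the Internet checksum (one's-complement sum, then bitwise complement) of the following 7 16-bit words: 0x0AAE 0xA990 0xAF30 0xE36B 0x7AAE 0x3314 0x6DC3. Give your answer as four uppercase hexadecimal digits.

9D9E

One's-complement addition (fold any carry out of bit 15 back into bit 0):
  0x0AAE + 0xA990 = 0x0B43E
  0xB43E + 0xAF30 = 0x1636E → wrap carry → 0x636F
  0x636F + 0xE36B = 0x146DA → wrap carry → 0x46DB
  0x46DB + 0x7AAE = 0x0C189
  0xC189 + 0x3314 = 0x0F49D
  0xF49D + 0x6DC3 = 0x16260 → wrap carry → 0x6261
One's-complement sum = 0x6261.
Checksum = ~0x6261 & 0xFFFF = 0x9D9E.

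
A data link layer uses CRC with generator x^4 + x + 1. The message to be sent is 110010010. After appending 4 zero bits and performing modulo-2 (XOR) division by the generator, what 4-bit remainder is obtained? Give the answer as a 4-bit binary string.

Append 4 zeros: 1100100100000. Divide by 10011 (XOR where the leading bit is 1):
  pos 0: 11001 XOR 10011 = 01010
  pos 1: 10100 XOR 10011 = 00111
  pos 3: 11101 XOR 10011 = 01110
  pos 4: 11100 XOR 10011 = 01111
  pos 5: 11110 XOR 10011 = 01101
  pos 6: 11010 XOR 10011 = 01001
  pos 7: 10010 XOR 10011 = 00001
Remainder (last 4 bits) = 0010. This is the CRC / FCS.

0010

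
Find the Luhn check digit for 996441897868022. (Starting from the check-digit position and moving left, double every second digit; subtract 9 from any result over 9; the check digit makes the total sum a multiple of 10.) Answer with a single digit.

0

Partial digits right→left: 2 2 0 8 6 8 7 9 8 1 4 4 6 9 9
Double every second digit counting from the check-digit position (so the 1st, 3rd, 5th, ... of the partial from the right).
  doubled (with −9 where >9): 4 0 3 5 7 8 3 9 → sum 39
  kept as-is: 2 8 8 9 1 4 9 → sum 41
Total = 39 + 41 = 80.
Check digit = (10 − (80 mod 10)) mod 10 = 0.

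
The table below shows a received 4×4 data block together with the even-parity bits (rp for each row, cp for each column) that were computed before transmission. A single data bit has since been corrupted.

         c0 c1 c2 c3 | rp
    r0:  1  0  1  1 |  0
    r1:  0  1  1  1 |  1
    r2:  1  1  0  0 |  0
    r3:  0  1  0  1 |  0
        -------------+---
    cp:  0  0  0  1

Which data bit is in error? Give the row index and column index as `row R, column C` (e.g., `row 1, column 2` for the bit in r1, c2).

Recompute each row's even parity and compare to rp:
  r0: data parity 1, sent rp 0 → mismatch
  r1: data parity 1, sent rp 1 → ok
  r2: data parity 0, sent rp 0 → ok
  r3: data parity 0, sent rp 0 → ok
Recompute each column's even parity and compare to cp:
  c0: data parity 0, sent cp 0 → ok
  c1: data parity 1, sent cp 0 → mismatch
  c2: data parity 0, sent cp 0 → ok
  c3: data parity 1, sent cp 1 → ok
Exactly one row (r0) and one column (c1) fail → the flipped bit is at their intersection.

row 0, column 1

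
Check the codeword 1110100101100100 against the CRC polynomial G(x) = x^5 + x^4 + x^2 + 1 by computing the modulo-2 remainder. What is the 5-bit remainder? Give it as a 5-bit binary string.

00000

Modulo-2 division of 1110100101100100 by 110101:
  pos 0: 111010 XOR 110101 = 001111
  pos 2: 111101 XOR 110101 = 001000
  pos 4: 100001 XOR 110101 = 010100
  pos 5: 101001 XOR 110101 = 011100
  pos 6: 111000 XOR 110101 = 001101
  pos 8: 110101 XOR 110101 = 000000
Remainder = 00000 (zero — the frame passes the CRC check).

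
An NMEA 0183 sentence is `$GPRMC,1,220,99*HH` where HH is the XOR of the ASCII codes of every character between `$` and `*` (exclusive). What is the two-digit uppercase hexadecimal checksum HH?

XOR the ASCII codes of the payload characters:
  'G' = 0x47 → acc = 0x47
  'P' = 0x50 → acc = 0x17
  'R' = 0x52 → acc = 0x45
  'M' = 0x4D → acc = 0x08
  'C' = 0x43 → acc = 0x4B
  ',' = 0x2C → acc = 0x67
  '1' = 0x31 → acc = 0x56
  ',' = 0x2C → acc = 0x7A
  '2' = 0x32 → acc = 0x48
  '2' = 0x32 → acc = 0x7A
  '0' = 0x30 → acc = 0x4A
  ',' = 0x2C → acc = 0x66
  '9' = 0x39 → acc = 0x5F
  '9' = 0x39 → acc = 0x66
Checksum = 0x66.

66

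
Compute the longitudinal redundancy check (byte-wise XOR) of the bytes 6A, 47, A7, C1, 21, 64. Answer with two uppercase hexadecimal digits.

XOR the bytes together:
  start with 0x6A
  0x6A ⊕ 0x47 = 0x2D
  0x2D ⊕ 0xA7 = 0x8A
  0x8A ⊕ 0xC1 = 0x4B
  0x4B ⊕ 0x21 = 0x6A
  0x6A ⊕ 0x64 = 0x0E

0E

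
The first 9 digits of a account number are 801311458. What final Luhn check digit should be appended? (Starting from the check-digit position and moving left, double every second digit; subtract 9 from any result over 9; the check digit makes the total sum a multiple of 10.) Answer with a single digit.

Partial digits right→left: 8 5 4 1 1 3 1 0 8
Double every second digit counting from the check-digit position (so the 1st, 3rd, 5th, ... of the partial from the right).
  doubled (with −9 where >9): 7 8 2 2 7 → sum 26
  kept as-is: 5 1 3 0 → sum 9
Total = 26 + 9 = 35.
Check digit = (10 − (35 mod 10)) mod 10 = 5.

5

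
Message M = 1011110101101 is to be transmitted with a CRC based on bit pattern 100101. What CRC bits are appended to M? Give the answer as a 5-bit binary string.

01110

Append 5 zeros: 101111010110100000. Divide by 100101 (XOR where the leading bit is 1):
  pos 0: 101111 XOR 100101 = 001010
  pos 2: 101001 XOR 100101 = 001100
  pos 4: 110001 XOR 100101 = 010100
  pos 5: 101001 XOR 100101 = 001100
  pos 7: 110001 XOR 100101 = 010100
  pos 8: 101000 XOR 100101 = 001101
  pos 10: 110100 XOR 100101 = 010001
  pos 11: 100010 XOR 100101 = 000111
Remainder (last 5 bits) = 01110. This is the CRC / FCS.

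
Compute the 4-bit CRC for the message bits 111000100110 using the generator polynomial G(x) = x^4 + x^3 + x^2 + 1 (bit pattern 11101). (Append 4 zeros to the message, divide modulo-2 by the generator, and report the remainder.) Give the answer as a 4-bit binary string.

0000

Append 4 zeros: 1110001001100000. Divide by 11101 (XOR where the leading bit is 1):
  pos 0: 11100 XOR 11101 = 00001
  pos 4: 10100 XOR 11101 = 01001
  pos 5: 10011 XOR 11101 = 01110
  pos 6: 11101 XOR 11101 = 00000
Remainder (last 4 bits) = 0000. This is the CRC / FCS.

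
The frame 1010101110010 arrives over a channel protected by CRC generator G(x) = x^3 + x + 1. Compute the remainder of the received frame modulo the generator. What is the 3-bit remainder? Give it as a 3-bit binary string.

000

Modulo-2 division of 1010101110010 by 1011:
  pos 0: 1010 XOR 1011 = 0001
  pos 3: 1101 XOR 1011 = 0110
  pos 4: 1101 XOR 1011 = 0110
  pos 5: 1101 XOR 1011 = 0110
  pos 6: 1100 XOR 1011 = 0111
  pos 7: 1110 XOR 1011 = 0101
  pos 8: 1011 XOR 1011 = 0000
Remainder = 000 (zero — the frame passes the CRC check).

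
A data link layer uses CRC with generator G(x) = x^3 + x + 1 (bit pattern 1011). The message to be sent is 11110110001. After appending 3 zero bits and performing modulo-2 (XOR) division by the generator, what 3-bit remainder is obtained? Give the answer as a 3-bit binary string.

111

Append 3 zeros: 11110110001000. Divide by 1011 (XOR where the leading bit is 1):
  pos 0: 1111 XOR 1011 = 0100
  pos 1: 1000 XOR 1011 = 0011
  pos 3: 1111 XOR 1011 = 0100
  pos 4: 1000 XOR 1011 = 0011
  pos 6: 1100 XOR 1011 = 0111
  pos 7: 1111 XOR 1011 = 0100
  pos 8: 1000 XOR 1011 = 0011
  pos 10: 1100 XOR 1011 = 0111
Remainder (last 3 bits) = 111. This is the CRC / FCS.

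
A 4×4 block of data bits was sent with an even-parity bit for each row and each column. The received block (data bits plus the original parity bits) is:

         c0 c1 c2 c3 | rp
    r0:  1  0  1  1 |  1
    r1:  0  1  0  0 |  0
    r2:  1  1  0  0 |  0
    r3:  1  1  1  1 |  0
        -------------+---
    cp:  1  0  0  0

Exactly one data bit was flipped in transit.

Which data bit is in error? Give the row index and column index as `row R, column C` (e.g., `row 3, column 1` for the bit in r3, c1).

row 1, column 1

Recompute each row's even parity and compare to rp:
  r0: data parity 1, sent rp 1 → ok
  r1: data parity 1, sent rp 0 → mismatch
  r2: data parity 0, sent rp 0 → ok
  r3: data parity 0, sent rp 0 → ok
Recompute each column's even parity and compare to cp:
  c0: data parity 1, sent cp 1 → ok
  c1: data parity 1, sent cp 0 → mismatch
  c2: data parity 0, sent cp 0 → ok
  c3: data parity 0, sent cp 0 → ok
Exactly one row (r1) and one column (c1) fail → the flipped bit is at their intersection.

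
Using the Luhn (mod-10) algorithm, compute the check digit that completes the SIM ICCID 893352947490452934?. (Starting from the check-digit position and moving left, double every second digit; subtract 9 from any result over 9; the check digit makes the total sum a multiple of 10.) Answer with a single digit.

Partial digits right→left: 4 3 9 2 5 4 0 9 4 7 4 9 2 5 3 3 9 8
Double every second digit counting from the check-digit position (so the 1st, 3rd, 5th, ... of the partial from the right).
  doubled (with −9 where >9): 8 9 1 0 8 8 4 6 9 → sum 53
  kept as-is: 3 2 4 9 7 9 5 3 8 → sum 50
Total = 53 + 50 = 103.
Check digit = (10 − (103 mod 10)) mod 10 = 7.

7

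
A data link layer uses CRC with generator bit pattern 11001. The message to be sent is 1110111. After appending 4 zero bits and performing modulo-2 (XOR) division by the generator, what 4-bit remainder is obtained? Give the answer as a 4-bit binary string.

1100

Append 4 zeros: 11101110000. Divide by 11001 (XOR where the leading bit is 1):
  pos 0: 11101 XOR 11001 = 00100
  pos 2: 10011 XOR 11001 = 01010
  pos 3: 10100 XOR 11001 = 01101
  pos 4: 11010 XOR 11001 = 00011
Remainder (last 4 bits) = 1100. This is the CRC / FCS.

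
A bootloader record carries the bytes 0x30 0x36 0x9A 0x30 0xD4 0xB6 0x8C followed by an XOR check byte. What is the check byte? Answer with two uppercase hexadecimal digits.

XOR the bytes together:
  start with 0x30
  0x30 ⊕ 0x36 = 0x06
  0x06 ⊕ 0x9A = 0x9C
  0x9C ⊕ 0x30 = 0xAC
  0xAC ⊕ 0xD4 = 0x78
  0x78 ⊕ 0xB6 = 0xCE
  0xCE ⊕ 0x8C = 0x42

42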